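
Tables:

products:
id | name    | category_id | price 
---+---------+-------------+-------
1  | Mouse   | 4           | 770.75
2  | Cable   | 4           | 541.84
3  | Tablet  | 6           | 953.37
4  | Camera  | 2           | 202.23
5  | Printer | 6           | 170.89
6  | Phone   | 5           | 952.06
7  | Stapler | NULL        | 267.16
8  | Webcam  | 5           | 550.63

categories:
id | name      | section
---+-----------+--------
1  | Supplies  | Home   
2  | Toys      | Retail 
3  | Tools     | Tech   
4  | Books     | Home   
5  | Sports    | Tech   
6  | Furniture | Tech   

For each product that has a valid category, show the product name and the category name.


INNER JOIN keeps only products rows whose category_id matches an id in categories. Walk through each product:
  - product 1 (Mouse): category_id=4 -> matches Books
  - product 2 (Cable): category_id=4 -> matches Books
  - product 3 (Tablet): category_id=6 -> matches Furniture
  - product 4 (Camera): category_id=2 -> matches Toys
  - product 5 (Printer): category_id=6 -> matches Furniture
  - product 6 (Phone): category_id=5 -> matches Sports
  - product 7 (Stapler): category_id=NULL, no match -> dropped
  - product 8 (Webcam): category_id=5 -> matches Sports
So 1 of 8 rows is dropped.

SQL:
SELECT a.name, b.name AS category
FROM products a
INNER JOIN categories b ON a.category_id = b.id

Result:
name    | category 
--------+----------
Mouse   | Books    
Cable   | Books    
Tablet  | Furniture
Camera  | Toys     
Printer | Furniture
Phone   | Sports   
Webcam  | Sports   


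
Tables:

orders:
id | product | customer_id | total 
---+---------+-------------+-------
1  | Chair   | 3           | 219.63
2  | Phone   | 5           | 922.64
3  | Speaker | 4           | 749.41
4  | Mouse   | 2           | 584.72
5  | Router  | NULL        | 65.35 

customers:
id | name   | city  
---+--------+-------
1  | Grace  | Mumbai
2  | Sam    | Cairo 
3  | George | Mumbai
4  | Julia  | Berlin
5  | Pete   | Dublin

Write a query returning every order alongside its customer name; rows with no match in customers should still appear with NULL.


LEFT JOIN keeps every row from orders (the left table); where customer_id has no match in customers, the customer columns become NULL. Walk through each order:
  - order 1 (Chair): customer_id=3 -> matches George
  - order 2 (Phone): customer_id=5 -> matches Pete
  - order 3 (Speaker): customer_id=4 -> matches Julia
  - order 4 (Mouse): customer_id=2 -> matches Sam
  - order 5 (Router): customer_id=NULL, no match -> kept with NULL
All 5 rows appear; 1 has NULL customer.

SQL:
SELECT a.product, b.name AS customer
FROM orders a
LEFT JOIN customers b ON a.customer_id = b.id

Result:
product | customer
--------+---------
Chair   | George  
Phone   | Pete    
Speaker | Julia   
Mouse   | Sam     
Router  | NULL    


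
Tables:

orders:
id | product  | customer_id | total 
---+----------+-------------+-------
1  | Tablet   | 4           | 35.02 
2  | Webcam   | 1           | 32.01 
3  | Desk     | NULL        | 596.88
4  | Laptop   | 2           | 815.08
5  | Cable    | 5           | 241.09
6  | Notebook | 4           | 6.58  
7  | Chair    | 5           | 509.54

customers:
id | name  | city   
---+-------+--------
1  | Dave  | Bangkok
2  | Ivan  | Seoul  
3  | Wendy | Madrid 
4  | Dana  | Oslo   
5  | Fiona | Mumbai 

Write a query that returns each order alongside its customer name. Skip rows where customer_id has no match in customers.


INNER JOIN keeps only orders rows whose customer_id matches an id in customers. Walk through each order:
  - order 1 (Tablet): customer_id=4 -> matches Dana
  - order 2 (Webcam): customer_id=1 -> matches Dave
  - order 3 (Desk): customer_id=NULL, no match -> dropped
  - order 4 (Laptop): customer_id=2 -> matches Ivan
  - order 5 (Cable): customer_id=5 -> matches Fiona
  - order 6 (Notebook): customer_id=4 -> matches Dana
  - order 7 (Chair): customer_id=5 -> matches Fiona
So 1 of 7 rows is dropped.

SQL:
SELECT a.product, b.name AS customer
FROM orders a
INNER JOIN customers b ON a.customer_id = b.id

Result:
product  | customer
---------+---------
Tablet   | Dana    
Webcam   | Dave    
Laptop   | Ivan    
Cable    | Fiona   
Notebook | Dana    
Chair    | Fiona   


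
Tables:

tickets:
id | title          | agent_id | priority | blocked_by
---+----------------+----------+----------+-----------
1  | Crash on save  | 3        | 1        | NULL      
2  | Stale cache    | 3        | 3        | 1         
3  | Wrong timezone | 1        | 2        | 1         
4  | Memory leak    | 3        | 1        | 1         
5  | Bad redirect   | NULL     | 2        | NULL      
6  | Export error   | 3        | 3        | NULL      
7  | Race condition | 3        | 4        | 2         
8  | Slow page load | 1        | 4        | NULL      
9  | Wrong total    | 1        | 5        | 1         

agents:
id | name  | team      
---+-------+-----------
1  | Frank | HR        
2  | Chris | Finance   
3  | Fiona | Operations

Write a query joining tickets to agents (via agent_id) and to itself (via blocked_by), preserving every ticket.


Two LEFT JOINs from the same base table tickets: one to agents via agent_id, one to tickets itself via blocked_by. Both are LEFT so every ticket is preserved.
Match against agents:
  - ticket 1 (Crash on save): agent_id=3 -> matches Fiona
  - ticket 2 (Stale cache): agent_id=3 -> matches Fiona
  - ticket 3 (Wrong timezone): agent_id=1 -> matches Frank
  - ticket 4 (Memory leak): agent_id=3 -> matches Fiona
  - ticket 5 (Bad redirect): agent_id=NULL, no match -> kept with NULL
  - ticket 6 (Export error): agent_id=3 -> matches Fiona
  - ticket 7 (Race condition): agent_id=3 -> matches Fiona
  - ticket 8 (Slow page load): agent_id=1 -> matches Frank
  - ticket 9 (Wrong total): agent_id=1 -> matches Frank
Match against tickets (self):
  - ticket 1 (Crash on save): blocked_by=NULL -> NULL
  - ticket 2 (Stale cache): blocked_by=1 -> Crash on save
  - ticket 3 (Wrong timezone): blocked_by=1 -> Crash on save
  - ticket 4 (Memory leak): blocked_by=1 -> Crash on save
  - ticket 5 (Bad redirect): blocked_by=NULL -> NULL
  - ticket 6 (Export error): blocked_by=NULL -> NULL
  - ticket 7 (Race condition): blocked_by=2 -> Stale cache
  - ticket 8 (Slow page load): blocked_by=NULL -> NULL
  - ticket 9 (Wrong total): blocked_by=1 -> Crash on save

SQL:
SELECT a.title, b.name AS agent, c.title AS blocked_by
FROM tickets a
LEFT JOIN agents b ON a.agent_id = b.id
LEFT JOIN tickets c ON a.blocked_by = c.id

Result:
title          | agent | blocked_by   
---------------+-------+--------------
Crash on save  | Fiona | NULL         
Stale cache    | Fiona | Crash on save
Wrong timezone | Frank | Crash on save
Memory leak    | Fiona | Crash on save
Bad redirect   | NULL  | NULL         
Export error   | Fiona | NULL         
Race condition | Fiona | Stale cache  
Slow page load | Frank | NULL         
Wrong total    | Frank | Crash on save


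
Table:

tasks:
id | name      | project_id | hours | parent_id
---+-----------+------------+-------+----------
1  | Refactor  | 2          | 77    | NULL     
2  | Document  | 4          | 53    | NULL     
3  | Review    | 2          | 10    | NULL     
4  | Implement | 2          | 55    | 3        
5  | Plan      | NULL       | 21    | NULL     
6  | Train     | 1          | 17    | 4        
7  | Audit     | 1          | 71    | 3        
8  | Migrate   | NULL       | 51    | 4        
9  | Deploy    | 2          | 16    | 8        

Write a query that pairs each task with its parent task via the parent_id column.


This is a self-join: tasks is joined to a second copy of itself, matching each row's parent_id to another row's id. Use LEFT JOIN so rows with parent_id=NULL are kept.
  - task 1 (Refactor): parent_id=NULL -> NULL
  - task 2 (Document): parent_id=NULL -> NULL
  - task 3 (Review): parent_id=NULL -> NULL
  - task 4 (Implement): parent_id=3 -> Review
  - task 5 (Plan): parent_id=NULL -> NULL
  - task 6 (Train): parent_id=4 -> Implement
  - task 7 (Audit): parent_id=3 -> Review
  - task 8 (Migrate): parent_id=4 -> Implement
  - task 9 (Deploy): parent_id=8 -> Migrate

SQL:
SELECT a.name AS item, b.name AS parent
FROM tasks a
LEFT JOIN tasks b ON a.parent_id = b.id

Result:
item      | parent   
----------+----------
Refactor  | NULL     
Document  | NULL     
Review    | NULL     
Implement | Review   
Plan      | NULL     
Train     | Implement
Audit     | Review   
Migrate   | Implement
Deploy    | Migrate  


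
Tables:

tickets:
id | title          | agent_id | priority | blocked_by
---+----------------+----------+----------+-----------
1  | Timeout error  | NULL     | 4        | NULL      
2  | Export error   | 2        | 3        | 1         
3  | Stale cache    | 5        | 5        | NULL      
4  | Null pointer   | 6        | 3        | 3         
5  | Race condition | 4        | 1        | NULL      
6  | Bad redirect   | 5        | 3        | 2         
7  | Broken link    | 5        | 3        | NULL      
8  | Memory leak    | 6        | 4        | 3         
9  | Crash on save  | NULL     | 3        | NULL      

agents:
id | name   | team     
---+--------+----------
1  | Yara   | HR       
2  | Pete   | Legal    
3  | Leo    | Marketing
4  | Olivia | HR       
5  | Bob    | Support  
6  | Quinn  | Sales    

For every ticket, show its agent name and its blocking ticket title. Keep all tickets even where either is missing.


Two LEFT JOINs from the same base table tickets: one to agents via agent_id, one to tickets itself via blocked_by. Both are LEFT so every ticket is preserved.
Match against agents:
  - ticket 1 (Timeout error): agent_id=NULL, no match -> kept with NULL
  - ticket 2 (Export error): agent_id=2 -> matches Pete
  - ticket 3 (Stale cache): agent_id=5 -> matches Bob
  - ticket 4 (Null pointer): agent_id=6 -> matches Quinn
  - ticket 5 (Race condition): agent_id=4 -> matches Olivia
  - ticket 6 (Bad redirect): agent_id=5 -> matches Bob
  - ticket 7 (Broken link): agent_id=5 -> matches Bob
  - ticket 8 (Memory leak): agent_id=6 -> matches Quinn
  - ticket 9 (Crash on save): agent_id=NULL, no match -> kept with NULL
Match against tickets (self):
  - ticket 1 (Timeout error): blocked_by=NULL -> NULL
  - ticket 2 (Export error): blocked_by=1 -> Timeout error
  - ticket 3 (Stale cache): blocked_by=NULL -> NULL
  - ticket 4 (Null pointer): blocked_by=3 -> Stale cache
  - ticket 5 (Race condition): blocked_by=NULL -> NULL
  - ticket 6 (Bad redirect): blocked_by=2 -> Export error
  - ticket 7 (Broken link): blocked_by=NULL -> NULL
  - ticket 8 (Memory leak): blocked_by=3 -> Stale cache
  - ticket 9 (Crash on save): blocked_by=NULL -> NULL

SQL:
SELECT a.title, b.name AS agent, c.title AS blocked_by
FROM tickets a
LEFT JOIN agents b ON a.agent_id = b.id
LEFT JOIN tickets c ON a.blocked_by = c.id

Result:
title          | agent  | blocked_by   
---------------+--------+--------------
Timeout error  | NULL   | NULL         
Export error   | Pete   | Timeout error
Stale cache    | Bob    | NULL         
Null pointer   | Quinn  | Stale cache  
Race condition | Olivia | NULL         
Bad redirect   | Bob    | Export error 
Broken link    | Bob    | NULL         
Memory leak    | Quinn  | Stale cache  
Crash on save  | NULL   | NULL         


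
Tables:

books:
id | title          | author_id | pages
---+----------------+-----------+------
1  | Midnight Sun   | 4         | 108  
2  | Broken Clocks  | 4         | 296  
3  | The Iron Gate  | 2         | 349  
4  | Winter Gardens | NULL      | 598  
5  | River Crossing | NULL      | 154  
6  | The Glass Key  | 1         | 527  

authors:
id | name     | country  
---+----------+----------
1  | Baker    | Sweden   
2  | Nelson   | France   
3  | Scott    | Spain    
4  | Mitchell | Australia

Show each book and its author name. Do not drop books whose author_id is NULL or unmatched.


LEFT JOIN keeps every row from books (the left table); where author_id has no match in authors, the author columns become NULL. Walk through each book:
  - book 1 (Midnight Sun): author_id=4 -> matches Mitchell
  - book 2 (Broken Clocks): author_id=4 -> matches Mitchell
  - book 3 (The Iron Gate): author_id=2 -> matches Nelson
  - book 4 (Winter Gardens): author_id=NULL, no match -> kept with NULL
  - book 5 (River Crossing): author_id=NULL, no match -> kept with NULL
  - book 6 (The Glass Key): author_id=1 -> matches Baker
All 6 rows appear; 2 have NULL author.

SQL:
SELECT a.title, b.name AS author
FROM books a
LEFT JOIN authors b ON a.author_id = b.id

Result:
title          | author  
---------------+---------
Midnight Sun   | Mitchell
Broken Clocks  | Mitchell
The Iron Gate  | Nelson  
Winter Gardens | NULL    
River Crossing | NULL    
The Glass Key  | Baker   


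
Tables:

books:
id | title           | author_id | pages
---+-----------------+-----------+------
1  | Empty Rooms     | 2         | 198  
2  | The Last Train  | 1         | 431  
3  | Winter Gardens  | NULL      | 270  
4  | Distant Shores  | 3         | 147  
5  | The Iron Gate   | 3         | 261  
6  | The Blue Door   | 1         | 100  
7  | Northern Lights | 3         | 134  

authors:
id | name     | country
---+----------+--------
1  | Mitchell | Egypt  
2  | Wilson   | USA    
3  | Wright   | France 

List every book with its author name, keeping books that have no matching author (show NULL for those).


LEFT JOIN keeps every row from books (the left table); where author_id has no match in authors, the author columns become NULL. Walk through each book:
  - book 1 (Empty Rooms): author_id=2 -> matches Wilson
  - book 2 (The Last Train): author_id=1 -> matches Mitchell
  - book 3 (Winter Gardens): author_id=NULL, no match -> kept with NULL
  - book 4 (Distant Shores): author_id=3 -> matches Wright
  - book 5 (The Iron Gate): author_id=3 -> matches Wright
  - book 6 (The Blue Door): author_id=1 -> matches Mitchell
  - book 7 (Northern Lights): author_id=3 -> matches Wright
All 7 rows appear; 1 has NULL author.

SQL:
SELECT a.title, b.name AS author
FROM books a
LEFT JOIN authors b ON a.author_id = b.id

Result:
title           | author  
----------------+---------
Empty Rooms     | Wilson  
The Last Train  | Mitchell
Winter Gardens  | NULL    
Distant Shores  | Wright  
The Iron Gate   | Wright  
The Blue Door   | Mitchell
Northern Lights | Wright  


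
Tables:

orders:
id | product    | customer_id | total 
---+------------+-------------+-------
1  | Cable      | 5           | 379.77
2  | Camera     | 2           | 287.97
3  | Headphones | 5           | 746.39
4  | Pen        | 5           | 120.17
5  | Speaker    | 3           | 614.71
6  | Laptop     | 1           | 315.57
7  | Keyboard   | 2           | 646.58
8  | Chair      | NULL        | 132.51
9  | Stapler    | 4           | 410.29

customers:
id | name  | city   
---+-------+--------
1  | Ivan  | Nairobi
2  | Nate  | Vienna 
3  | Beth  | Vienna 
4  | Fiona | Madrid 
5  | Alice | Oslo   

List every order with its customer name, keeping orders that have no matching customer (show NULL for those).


LEFT JOIN keeps every row from orders (the left table); where customer_id has no match in customers, the customer columns become NULL. Walk through each order:
  - order 1 (Cable): customer_id=5 -> matches Alice
  - order 2 (Camera): customer_id=2 -> matches Nate
  - order 3 (Headphones): customer_id=5 -> matches Alice
  - order 4 (Pen): customer_id=5 -> matches Alice
  - order 5 (Speaker): customer_id=3 -> matches Beth
  - order 6 (Laptop): customer_id=1 -> matches Ivan
  - order 7 (Keyboard): customer_id=2 -> matches Nate
  - order 8 (Chair): customer_id=NULL, no match -> kept with NULL
  - order 9 (Stapler): customer_id=4 -> matches Fiona
All 9 rows appear; 1 has NULL customer.

SQL:
SELECT a.product, b.name AS customer
FROM orders a
LEFT JOIN customers b ON a.customer_id = b.id

Result:
product    | customer
-----------+---------
Cable      | Alice   
Camera     | Nate    
Headphones | Alice   
Pen        | Alice   
Speaker    | Beth    
Laptop     | Ivan    
Keyboard   | Nate    
Chair      | NULL    
Stapler    | Fiona   


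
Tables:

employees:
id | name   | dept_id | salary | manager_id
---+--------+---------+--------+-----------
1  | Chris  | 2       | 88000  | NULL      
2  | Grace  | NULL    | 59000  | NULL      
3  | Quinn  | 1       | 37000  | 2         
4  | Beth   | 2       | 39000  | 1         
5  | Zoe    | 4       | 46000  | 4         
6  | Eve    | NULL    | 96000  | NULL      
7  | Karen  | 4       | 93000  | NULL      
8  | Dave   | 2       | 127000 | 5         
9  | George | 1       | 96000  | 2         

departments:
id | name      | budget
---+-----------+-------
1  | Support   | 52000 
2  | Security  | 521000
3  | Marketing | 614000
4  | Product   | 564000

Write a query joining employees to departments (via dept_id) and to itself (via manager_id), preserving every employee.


Two LEFT JOINs from the same base table employees: one to departments via dept_id, one to employees itself via manager_id. Both are LEFT so every employee is preserved.
Match against departments:
  - employee 1 (Chris): dept_id=2 -> matches Security
  - employee 2 (Grace): dept_id=NULL, no match -> kept with NULL
  - employee 3 (Quinn): dept_id=1 -> matches Support
  - employee 4 (Beth): dept_id=2 -> matches Security
  - employee 5 (Zoe): dept_id=4 -> matches Product
  - employee 6 (Eve): dept_id=NULL, no match -> kept with NULL
  - employee 7 (Karen): dept_id=4 -> matches Product
  - employee 8 (Dave): dept_id=2 -> matches Security
  - employee 9 (George): dept_id=1 -> matches Support
Match against employees (self):
  - employee 1 (Chris): manager_id=NULL -> NULL
  - employee 2 (Grace): manager_id=NULL -> NULL
  - employee 3 (Quinn): manager_id=2 -> Grace
  - employee 4 (Beth): manager_id=1 -> Chris
  - employee 5 (Zoe): manager_id=4 -> Beth
  - employee 6 (Eve): manager_id=NULL -> NULL
  - employee 7 (Karen): manager_id=NULL -> NULL
  - employee 8 (Dave): manager_id=5 -> Zoe
  - employee 9 (George): manager_id=2 -> Grace

SQL:
SELECT a.name, b.name AS department, c.name AS manager
FROM employees a
LEFT JOIN departments b ON a.dept_id = b.id
LEFT JOIN employees c ON a.manager_id = c.id

Result:
name   | department | manager
-------+------------+--------
Chris  | Security   | NULL   
Grace  | NULL       | NULL   
Quinn  | Support    | Grace  
Beth   | Security   | Chris  
Zoe    | Product    | Beth   
Eve    | NULL       | NULL   
Karen  | Product    | NULL   
Dave   | Security   | Zoe    
George | Support    | Grace  


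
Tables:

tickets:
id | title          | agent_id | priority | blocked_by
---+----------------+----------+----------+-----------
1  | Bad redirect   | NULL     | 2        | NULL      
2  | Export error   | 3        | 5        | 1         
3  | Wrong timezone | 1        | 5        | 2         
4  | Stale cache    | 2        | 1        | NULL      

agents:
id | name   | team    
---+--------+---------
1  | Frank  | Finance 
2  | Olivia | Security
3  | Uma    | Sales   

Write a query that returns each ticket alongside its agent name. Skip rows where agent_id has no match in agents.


INNER JOIN keeps only tickets rows whose agent_id matches an id in agents. Walk through each ticket:
  - ticket 1 (Bad redirect): agent_id=NULL, no match -> dropped
  - ticket 2 (Export error): agent_id=3 -> matches Uma
  - ticket 3 (Wrong timezone): agent_id=1 -> matches Frank
  - ticket 4 (Stale cache): agent_id=2 -> matches Olivia
So 1 of 4 rows is dropped.

SQL:
SELECT a.title, b.name AS agent
FROM tickets a
INNER JOIN agents b ON a.agent_id = b.id

Result:
title          | agent 
---------------+-------
Export error   | Uma   
Wrong timezone | Frank 
Stale cache    | Olivia


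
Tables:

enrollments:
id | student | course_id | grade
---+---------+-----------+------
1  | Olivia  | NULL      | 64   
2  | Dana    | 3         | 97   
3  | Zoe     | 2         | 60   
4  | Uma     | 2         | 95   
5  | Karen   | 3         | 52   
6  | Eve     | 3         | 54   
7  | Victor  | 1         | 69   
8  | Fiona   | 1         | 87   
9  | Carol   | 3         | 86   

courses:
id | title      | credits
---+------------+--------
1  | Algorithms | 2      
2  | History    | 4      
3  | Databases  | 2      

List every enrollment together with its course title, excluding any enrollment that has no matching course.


INNER JOIN keeps only enrollments rows whose course_id matches an id in courses. Walk through each enrollment:
  - enrollment 1 (Olivia): course_id=NULL, no match -> dropped
  - enrollment 2 (Dana): course_id=3 -> matches Databases
  - enrollment 3 (Zoe): course_id=2 -> matches History
  - enrollment 4 (Uma): course_id=2 -> matches History
  - enrollment 5 (Karen): course_id=3 -> matches Databases
  - enrollment 6 (Eve): course_id=3 -> matches Databases
  - enrollment 7 (Victor): course_id=1 -> matches Algorithms
  - enrollment 8 (Fiona): course_id=1 -> matches Algorithms
  - enrollment 9 (Carol): course_id=3 -> matches Databases
So 1 of 9 rows is dropped.

SQL:
SELECT a.student, b.title AS course
FROM enrollments a
INNER JOIN courses b ON a.course_id = b.id

Result:
student | course    
--------+-----------
Dana    | Databases 
Zoe     | History   
Uma     | History   
Karen   | Databases 
Eve     | Databases 
Victor  | Algorithms
Fiona   | Algorithms
Carol   | Databases 


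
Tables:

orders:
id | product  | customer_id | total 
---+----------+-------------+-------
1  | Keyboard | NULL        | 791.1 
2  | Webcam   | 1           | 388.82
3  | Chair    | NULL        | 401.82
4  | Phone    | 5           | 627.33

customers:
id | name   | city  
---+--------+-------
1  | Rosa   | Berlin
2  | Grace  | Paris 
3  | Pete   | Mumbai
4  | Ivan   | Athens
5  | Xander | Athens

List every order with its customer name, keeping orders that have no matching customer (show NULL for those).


LEFT JOIN keeps every row from orders (the left table); where customer_id has no match in customers, the customer columns become NULL. Walk through each order:
  - order 1 (Keyboard): customer_id=NULL, no match -> kept with NULL
  - order 2 (Webcam): customer_id=1 -> matches Rosa
  - order 3 (Chair): customer_id=NULL, no match -> kept with NULL
  - order 4 (Phone): customer_id=5 -> matches Xander
All 4 rows appear; 2 have NULL customer.

SQL:
SELECT a.product, b.name AS customer
FROM orders a
LEFT JOIN customers b ON a.customer_id = b.id

Result:
product  | customer
---------+---------
Keyboard | NULL    
Webcam   | Rosa    
Chair    | NULL    
Phone    | Xander  


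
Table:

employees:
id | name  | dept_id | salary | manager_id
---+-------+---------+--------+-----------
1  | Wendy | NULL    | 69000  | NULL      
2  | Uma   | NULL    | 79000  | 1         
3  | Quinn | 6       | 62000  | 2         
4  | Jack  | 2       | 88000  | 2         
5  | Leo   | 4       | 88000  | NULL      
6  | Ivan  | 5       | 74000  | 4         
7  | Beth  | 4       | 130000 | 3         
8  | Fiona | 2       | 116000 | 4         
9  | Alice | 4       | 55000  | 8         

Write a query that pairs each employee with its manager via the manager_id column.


This is a self-join: employees is joined to a second copy of itself, matching each row's manager_id to another row's id. Use LEFT JOIN so rows with manager_id=NULL are kept.
  - employee 1 (Wendy): manager_id=NULL -> NULL
  - employee 2 (Uma): manager_id=1 -> Wendy
  - employee 3 (Quinn): manager_id=2 -> Uma
  - employee 4 (Jack): manager_id=2 -> Uma
  - employee 5 (Leo): manager_id=NULL -> NULL
  - employee 6 (Ivan): manager_id=4 -> Jack
  - employee 7 (Beth): manager_id=3 -> Quinn
  - employee 8 (Fiona): manager_id=4 -> Jack
  - employee 9 (Alice): manager_id=8 -> Fiona

SQL:
SELECT a.name AS item, b.name AS manager
FROM employees a
LEFT JOIN employees b ON a.manager_id = b.id

Result:
item  | manager
------+--------
Wendy | NULL   
Uma   | Wendy  
Quinn | Uma    
Jack  | Uma    
Leo   | NULL   
Ivan  | Jack   
Beth  | Quinn  
Fiona | Jack   
Alice | Fiona  


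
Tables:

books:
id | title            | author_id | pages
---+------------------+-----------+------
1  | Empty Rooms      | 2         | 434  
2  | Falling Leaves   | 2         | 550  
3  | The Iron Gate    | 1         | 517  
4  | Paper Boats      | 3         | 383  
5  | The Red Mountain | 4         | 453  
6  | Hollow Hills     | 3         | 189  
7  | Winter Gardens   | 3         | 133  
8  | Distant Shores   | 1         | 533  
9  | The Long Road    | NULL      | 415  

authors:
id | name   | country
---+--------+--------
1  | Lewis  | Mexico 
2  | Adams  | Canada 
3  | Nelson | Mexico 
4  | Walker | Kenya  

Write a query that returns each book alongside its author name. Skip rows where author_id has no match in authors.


INNER JOIN keeps only books rows whose author_id matches an id in authors. Walk through each book:
  - book 1 (Empty Rooms): author_id=2 -> matches Adams
  - book 2 (Falling Leaves): author_id=2 -> matches Adams
  - book 3 (The Iron Gate): author_id=1 -> matches Lewis
  - book 4 (Paper Boats): author_id=3 -> matches Nelson
  - book 5 (The Red Mountain): author_id=4 -> matches Walker
  - book 6 (Hollow Hills): author_id=3 -> matches Nelson
  - book 7 (Winter Gardens): author_id=3 -> matches Nelson
  - book 8 (Distant Shores): author_id=1 -> matches Lewis
  - book 9 (The Long Road): author_id=NULL, no match -> dropped
So 1 of 9 rows is dropped.

SQL:
SELECT a.title, b.name AS author
FROM books a
INNER JOIN authors b ON a.author_id = b.id

Result:
title            | author
-----------------+-------
Empty Rooms      | Adams 
Falling Leaves   | Adams 
The Iron Gate    | Lewis 
Paper Boats      | Nelson
The Red Mountain | Walker
Hollow Hills     | Nelson
Winter Gardens   | Nelson
Distant Shores   | Lewis 


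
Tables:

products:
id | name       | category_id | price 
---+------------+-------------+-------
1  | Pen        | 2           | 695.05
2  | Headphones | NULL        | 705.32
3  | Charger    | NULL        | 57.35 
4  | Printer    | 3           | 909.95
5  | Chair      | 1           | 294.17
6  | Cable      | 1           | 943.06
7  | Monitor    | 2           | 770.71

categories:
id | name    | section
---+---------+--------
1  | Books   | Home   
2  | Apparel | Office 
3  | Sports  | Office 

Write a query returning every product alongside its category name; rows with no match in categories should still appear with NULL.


LEFT JOIN keeps every row from products (the left table); where category_id has no match in categories, the category columns become NULL. Walk through each product:
  - product 1 (Pen): category_id=2 -> matches Apparel
  - product 2 (Headphones): category_id=NULL, no match -> kept with NULL
  - product 3 (Charger): category_id=NULL, no match -> kept with NULL
  - product 4 (Printer): category_id=3 -> matches Sports
  - product 5 (Chair): category_id=1 -> matches Books
  - product 6 (Cable): category_id=1 -> matches Books
  - product 7 (Monitor): category_id=2 -> matches Apparel
All 7 rows appear; 2 have NULL category.

SQL:
SELECT a.name, b.name AS category
FROM products a
LEFT JOIN categories b ON a.category_id = b.id

Result:
name       | category
-----------+---------
Pen        | Apparel 
Headphones | NULL    
Charger    | NULL    
Printer    | Sports  
Chair      | Books   
Cable      | Books   
Monitor    | Apparel 


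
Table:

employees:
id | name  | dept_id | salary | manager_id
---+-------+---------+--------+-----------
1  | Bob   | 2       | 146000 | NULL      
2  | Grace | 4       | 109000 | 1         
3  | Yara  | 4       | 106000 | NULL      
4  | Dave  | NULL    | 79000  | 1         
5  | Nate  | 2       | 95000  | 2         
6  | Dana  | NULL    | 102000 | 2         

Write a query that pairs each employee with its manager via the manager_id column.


This is a self-join: employees is joined to a second copy of itself, matching each row's manager_id to another row's id. Use LEFT JOIN so rows with manager_id=NULL are kept.
  - employee 1 (Bob): manager_id=NULL -> NULL
  - employee 2 (Grace): manager_id=1 -> Bob
  - employee 3 (Yara): manager_id=NULL -> NULL
  - employee 4 (Dave): manager_id=1 -> Bob
  - employee 5 (Nate): manager_id=2 -> Grace
  - employee 6 (Dana): manager_id=2 -> Grace

SQL:
SELECT a.name AS item, b.name AS manager
FROM employees a
LEFT JOIN employees b ON a.manager_id = b.id

Result:
item  | manager
------+--------
Bob   | NULL   
Grace | Bob    
Yara  | NULL   
Dave  | Bob    
Nate  | Grace  
Dana  | Grace  


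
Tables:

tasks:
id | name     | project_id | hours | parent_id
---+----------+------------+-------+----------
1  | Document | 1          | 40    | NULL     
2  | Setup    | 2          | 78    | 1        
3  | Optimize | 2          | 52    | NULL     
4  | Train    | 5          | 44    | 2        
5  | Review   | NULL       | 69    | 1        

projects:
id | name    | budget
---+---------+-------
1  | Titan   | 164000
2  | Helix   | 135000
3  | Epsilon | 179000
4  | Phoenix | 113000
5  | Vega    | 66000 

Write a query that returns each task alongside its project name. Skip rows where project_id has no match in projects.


INNER JOIN keeps only tasks rows whose project_id matches an id in projects. Walk through each task:
  - task 1 (Document): project_id=1 -> matches Titan
  - task 2 (Setup): project_id=2 -> matches Helix
  - task 3 (Optimize): project_id=2 -> matches Helix
  - task 4 (Train): project_id=5 -> matches Vega
  - task 5 (Review): project_id=NULL, no match -> dropped
So 1 of 5 rows is dropped.

SQL:
SELECT a.name, b.name AS project
FROM tasks a
INNER JOIN projects b ON a.project_id = b.id

Result:
name     | project
---------+--------
Document | Titan  
Setup    | Helix  
Optimize | Helix  
Train    | Vega   


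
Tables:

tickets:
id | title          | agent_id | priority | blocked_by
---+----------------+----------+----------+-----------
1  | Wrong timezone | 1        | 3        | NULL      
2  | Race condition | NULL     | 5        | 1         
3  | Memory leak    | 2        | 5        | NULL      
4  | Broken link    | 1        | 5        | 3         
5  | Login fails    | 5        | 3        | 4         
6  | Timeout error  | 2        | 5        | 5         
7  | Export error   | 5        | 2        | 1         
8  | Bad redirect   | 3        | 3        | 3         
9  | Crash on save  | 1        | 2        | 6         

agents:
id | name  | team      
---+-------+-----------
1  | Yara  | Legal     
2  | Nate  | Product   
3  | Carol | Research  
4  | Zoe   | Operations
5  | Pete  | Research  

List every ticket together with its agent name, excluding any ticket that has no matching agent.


INNER JOIN keeps only tickets rows whose agent_id matches an id in agents. Walk through each ticket:
  - ticket 1 (Wrong timezone): agent_id=1 -> matches Yara
  - ticket 2 (Race condition): agent_id=NULL, no match -> dropped
  - ticket 3 (Memory leak): agent_id=2 -> matches Nate
  - ticket 4 (Broken link): agent_id=1 -> matches Yara
  - ticket 5 (Login fails): agent_id=5 -> matches Pete
  - ticket 6 (Timeout error): agent_id=2 -> matches Nate
  - ticket 7 (Export error): agent_id=5 -> matches Pete
  - ticket 8 (Bad redirect): agent_id=3 -> matches Carol
  - ticket 9 (Crash on save): agent_id=1 -> matches Yara
So 1 of 9 rows is dropped.

SQL:
SELECT a.title, b.name AS agent
FROM tickets a
INNER JOIN agents b ON a.agent_id = b.id

Result:
title          | agent
---------------+------
Wrong timezone | Yara 
Memory leak    | Nate 
Broken link    | Yara 
Login fails    | Pete 
Timeout error  | Nate 
Export error   | Pete 
Bad redirect   | Carol
Crash on save  | Yara 


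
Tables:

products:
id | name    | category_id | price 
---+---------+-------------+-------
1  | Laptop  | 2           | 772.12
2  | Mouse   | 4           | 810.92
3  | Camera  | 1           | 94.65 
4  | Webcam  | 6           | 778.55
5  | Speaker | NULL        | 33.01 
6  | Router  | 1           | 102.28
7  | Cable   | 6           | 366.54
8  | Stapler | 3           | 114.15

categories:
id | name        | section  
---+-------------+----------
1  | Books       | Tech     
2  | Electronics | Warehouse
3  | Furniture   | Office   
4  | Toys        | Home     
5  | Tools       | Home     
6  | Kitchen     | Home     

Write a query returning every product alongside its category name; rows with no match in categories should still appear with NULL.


LEFT JOIN keeps every row from products (the left table); where category_id has no match in categories, the category columns become NULL. Walk through each product:
  - product 1 (Laptop): category_id=2 -> matches Electronics
  - product 2 (Mouse): category_id=4 -> matches Toys
  - product 3 (Camera): category_id=1 -> matches Books
  - product 4 (Webcam): category_id=6 -> matches Kitchen
  - product 5 (Speaker): category_id=NULL, no match -> kept with NULL
  - product 6 (Router): category_id=1 -> matches Books
  - product 7 (Cable): category_id=6 -> matches Kitchen
  - product 8 (Stapler): category_id=3 -> matches Furniture
All 8 rows appear; 1 has NULL category.

SQL:
SELECT a.name, b.name AS category
FROM products a
LEFT JOIN categories b ON a.category_id = b.id

Result:
name    | category   
--------+------------
Laptop  | Electronics
Mouse   | Toys       
Camera  | Books      
Webcam  | Kitchen    
Speaker | NULL       
Router  | Books      
Cable   | Kitchen    
Stapler | Furniture  


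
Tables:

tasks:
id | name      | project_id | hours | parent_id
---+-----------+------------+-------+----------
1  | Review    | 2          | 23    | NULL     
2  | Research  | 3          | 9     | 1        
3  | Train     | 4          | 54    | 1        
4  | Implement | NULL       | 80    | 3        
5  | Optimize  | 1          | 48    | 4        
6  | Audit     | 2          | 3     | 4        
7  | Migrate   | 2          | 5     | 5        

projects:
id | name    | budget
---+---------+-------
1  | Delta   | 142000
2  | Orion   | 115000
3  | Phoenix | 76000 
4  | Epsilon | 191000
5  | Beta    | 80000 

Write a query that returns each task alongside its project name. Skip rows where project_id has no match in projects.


INNER JOIN keeps only tasks rows whose project_id matches an id in projects. Walk through each task:
  - task 1 (Review): project_id=2 -> matches Orion
  - task 2 (Research): project_id=3 -> matches Phoenix
  - task 3 (Train): project_id=4 -> matches Epsilon
  - task 4 (Implement): project_id=NULL, no match -> dropped
  - task 5 (Optimize): project_id=1 -> matches Delta
  - task 6 (Audit): project_id=2 -> matches Orion
  - task 7 (Migrate): project_id=2 -> matches Orion
So 1 of 7 rows is dropped.

SQL:
SELECT a.name, b.name AS project
FROM tasks a
INNER JOIN projects b ON a.project_id = b.id

Result:
name     | project
---------+--------
Review   | Orion  
Research | Phoenix
Train    | Epsilon
Optimize | Delta  
Audit    | Orion  
Migrate  | Orion  


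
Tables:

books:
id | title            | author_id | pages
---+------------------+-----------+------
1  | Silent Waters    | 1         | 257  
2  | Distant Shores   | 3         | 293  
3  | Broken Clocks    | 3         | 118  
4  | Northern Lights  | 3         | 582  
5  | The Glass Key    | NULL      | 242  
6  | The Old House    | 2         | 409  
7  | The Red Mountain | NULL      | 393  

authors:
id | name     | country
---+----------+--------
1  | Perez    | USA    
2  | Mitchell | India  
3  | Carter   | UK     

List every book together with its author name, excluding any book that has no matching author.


INNER JOIN keeps only books rows whose author_id matches an id in authors. Walk through each book:
  - book 1 (Silent Waters): author_id=1 -> matches Perez
  - book 2 (Distant Shores): author_id=3 -> matches Carter
  - book 3 (Broken Clocks): author_id=3 -> matches Carter
  - book 4 (Northern Lights): author_id=3 -> matches Carter
  - book 5 (The Glass Key): author_id=NULL, no match -> dropped
  - book 6 (The Old House): author_id=2 -> matches Mitchell
  - book 7 (The Red Mountain): author_id=NULL, no match -> dropped
So 2 of 7 rows are dropped.

SQL:
SELECT a.title, b.name AS author
FROM books a
INNER JOIN authors b ON a.author_id = b.id

Result:
title           | author  
----------------+---------
Silent Waters   | Perez   
Distant Shores  | Carter  
Broken Clocks   | Carter  
Northern Lights | Carter  
The Old House   | Mitchell


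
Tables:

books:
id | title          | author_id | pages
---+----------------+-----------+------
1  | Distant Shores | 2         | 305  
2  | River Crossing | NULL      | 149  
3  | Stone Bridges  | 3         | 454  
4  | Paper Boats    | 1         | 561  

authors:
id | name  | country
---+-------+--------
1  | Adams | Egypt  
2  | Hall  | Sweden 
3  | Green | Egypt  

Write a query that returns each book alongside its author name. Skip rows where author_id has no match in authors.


INNER JOIN keeps only books rows whose author_id matches an id in authors. Walk through each book:
  - book 1 (Distant Shores): author_id=2 -> matches Hall
  - book 2 (River Crossing): author_id=NULL, no match -> dropped
  - book 3 (Stone Bridges): author_id=3 -> matches Green
  - book 4 (Paper Boats): author_id=1 -> matches Adams
So 1 of 4 rows is dropped.

SQL:
SELECT a.title, b.name AS author
FROM books a
INNER JOIN authors b ON a.author_id = b.id

Result:
title          | author
---------------+-------
Distant Shores | Hall  
Stone Bridges  | Green 
Paper Boats    | Adams 


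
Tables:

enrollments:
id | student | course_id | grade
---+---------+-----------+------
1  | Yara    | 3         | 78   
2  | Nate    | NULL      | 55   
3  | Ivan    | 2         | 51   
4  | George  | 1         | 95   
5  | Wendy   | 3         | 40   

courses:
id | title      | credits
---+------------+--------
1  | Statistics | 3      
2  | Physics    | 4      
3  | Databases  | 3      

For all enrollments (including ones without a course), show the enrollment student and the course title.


LEFT JOIN keeps every row from enrollments (the left table); where course_id has no match in courses, the course columns become NULL. Walk through each enrollment:
  - enrollment 1 (Yara): course_id=3 -> matches Databases
  - enrollment 2 (Nate): course_id=NULL, no match -> kept with NULL
  - enrollment 3 (Ivan): course_id=2 -> matches Physics
  - enrollment 4 (George): course_id=1 -> matches Statistics
  - enrollment 5 (Wendy): course_id=3 -> matches Databases
All 5 rows appear; 1 has NULL course.

SQL:
SELECT a.student, b.title AS course
FROM enrollments a
LEFT JOIN courses b ON a.course_id = b.id

Result:
student | course    
--------+-----------
Yara    | Databases 
Nate    | NULL      
Ivan    | Physics   
George  | Statistics
Wendy   | Databases 


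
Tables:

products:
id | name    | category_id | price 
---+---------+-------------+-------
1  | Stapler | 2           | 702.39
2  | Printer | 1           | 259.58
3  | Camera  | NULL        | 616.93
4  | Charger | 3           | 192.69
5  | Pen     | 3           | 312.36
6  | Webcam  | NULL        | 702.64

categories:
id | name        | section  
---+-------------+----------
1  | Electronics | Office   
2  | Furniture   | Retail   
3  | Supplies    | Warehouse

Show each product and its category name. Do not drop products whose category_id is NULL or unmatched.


LEFT JOIN keeps every row from products (the left table); where category_id has no match in categories, the category columns become NULL. Walk through each product:
  - product 1 (Stapler): category_id=2 -> matches Furniture
  - product 2 (Printer): category_id=1 -> matches Electronics
  - product 3 (Camera): category_id=NULL, no match -> kept with NULL
  - product 4 (Charger): category_id=3 -> matches Supplies
  - product 5 (Pen): category_id=3 -> matches Supplies
  - product 6 (Webcam): category_id=NULL, no match -> kept with NULL
All 6 rows appear; 2 have NULL category.

SQL:
SELECT a.name, b.name AS category
FROM products a
LEFT JOIN categories b ON a.category_id = b.id

Result:
name    | category   
--------+------------
Stapler | Furniture  
Printer | Electronics
Camera  | NULL       
Charger | Supplies   
Pen     | Supplies   
Webcam  | NULL       


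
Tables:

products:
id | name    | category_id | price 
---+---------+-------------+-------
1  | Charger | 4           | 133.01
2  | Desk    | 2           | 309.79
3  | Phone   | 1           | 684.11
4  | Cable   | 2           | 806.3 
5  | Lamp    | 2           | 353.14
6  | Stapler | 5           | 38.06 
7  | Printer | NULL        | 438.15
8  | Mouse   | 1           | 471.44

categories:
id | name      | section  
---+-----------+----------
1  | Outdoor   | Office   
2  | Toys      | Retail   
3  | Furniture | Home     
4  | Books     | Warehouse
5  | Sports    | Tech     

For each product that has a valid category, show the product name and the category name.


INNER JOIN keeps only products rows whose category_id matches an id in categories. Walk through each product:
  - product 1 (Charger): category_id=4 -> matches Books
  - product 2 (Desk): category_id=2 -> matches Toys
  - product 3 (Phone): category_id=1 -> matches Outdoor
  - product 4 (Cable): category_id=2 -> matches Toys
  - product 5 (Lamp): category_id=2 -> matches Toys
  - product 6 (Stapler): category_id=5 -> matches Sports
  - product 7 (Printer): category_id=NULL, no match -> dropped
  - product 8 (Mouse): category_id=1 -> matches Outdoor
So 1 of 8 rows is dropped.

SQL:
SELECT a.name, b.name AS category
FROM products a
INNER JOIN categories b ON a.category_id = b.id

Result:
name    | category
--------+---------
Charger | Books   
Desk    | Toys    
Phone   | Outdoor 
Cable   | Toys    
Lamp    | Toys    
Stapler | Sports  
Mouse   | Outdoor 
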